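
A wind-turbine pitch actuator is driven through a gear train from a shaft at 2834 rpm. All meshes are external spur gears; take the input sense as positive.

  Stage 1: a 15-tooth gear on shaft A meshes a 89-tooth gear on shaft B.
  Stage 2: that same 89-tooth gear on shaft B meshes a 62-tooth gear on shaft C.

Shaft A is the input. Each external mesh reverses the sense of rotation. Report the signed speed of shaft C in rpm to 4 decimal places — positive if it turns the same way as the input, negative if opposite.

+685.6452 rpm (same as input, |ω| = 685.6452 rpm)

Stage 1 [15T→89T]: ω = 2834.0000×15/89 = 477.6404 rpm, dir flips to −; running = −477.6404
Stage 2 [89T→62T]: ω = 477.6404×89/62 = 685.6452 rpm, dir flips to +; running = +685.6452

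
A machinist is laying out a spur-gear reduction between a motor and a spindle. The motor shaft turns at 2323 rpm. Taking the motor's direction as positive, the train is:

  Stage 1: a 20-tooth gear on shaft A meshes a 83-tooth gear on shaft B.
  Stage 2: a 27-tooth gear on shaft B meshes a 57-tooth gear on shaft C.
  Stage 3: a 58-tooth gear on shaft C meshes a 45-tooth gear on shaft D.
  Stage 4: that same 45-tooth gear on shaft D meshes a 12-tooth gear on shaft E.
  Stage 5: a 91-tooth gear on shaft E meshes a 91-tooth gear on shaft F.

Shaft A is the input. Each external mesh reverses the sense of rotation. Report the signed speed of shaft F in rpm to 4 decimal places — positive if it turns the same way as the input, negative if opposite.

Stage 1 [20T→83T]: ω = 2323.0000×20/83 = 559.7590 rpm, dir flips to −; running = −559.7590
Stage 2 [27T→57T]: ω = 559.7590×27/57 = 265.1490 rpm, dir flips to +; running = +265.1490
Stage 3 [58T→45T]: ω = 265.1490×58/45 = 341.7476 rpm, dir flips to −; running = −341.7476
Stage 4 [45T→12T]: ω = 341.7476×45/12 = 1281.5536 rpm, dir flips to +; running = +1281.5536
Stage 5 [91T→91T]: ω = 1281.5536×91/91 = 1281.5536 rpm, dir flips to −; running = −1281.5536

-1281.5536 rpm (opposite to input, |ω| = 1281.5536 rpm)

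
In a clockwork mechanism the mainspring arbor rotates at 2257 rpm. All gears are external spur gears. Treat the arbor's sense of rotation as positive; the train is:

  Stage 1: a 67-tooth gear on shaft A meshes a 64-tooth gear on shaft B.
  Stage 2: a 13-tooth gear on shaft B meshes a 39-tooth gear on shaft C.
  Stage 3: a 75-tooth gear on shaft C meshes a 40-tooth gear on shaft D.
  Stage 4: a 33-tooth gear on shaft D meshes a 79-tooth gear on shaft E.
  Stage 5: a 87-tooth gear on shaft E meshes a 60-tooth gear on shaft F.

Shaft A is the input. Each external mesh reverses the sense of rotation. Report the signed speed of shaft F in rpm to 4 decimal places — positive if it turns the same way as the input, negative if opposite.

-894.4607 rpm (opposite to input, |ω| = 894.4607 rpm)

Stage 1 [67T→64T]: ω = 2257.0000×67/64 = 2362.7969 rpm, dir flips to −; running = −2362.7969
Stage 2 [13T→39T]: ω = 2362.7969×13/39 = 787.5990 rpm, dir flips to +; running = +787.5990
Stage 3 [75T→40T]: ω = 787.5990×75/40 = 1476.7480 rpm, dir flips to −; running = −1476.7480
Stage 4 [33T→79T]: ω = 1476.7480×33/79 = 616.8694 rpm, dir flips to +; running = +616.8694
Stage 5 [87T→60T]: ω = 616.8694×87/60 = 894.4607 rpm, dir flips to −; running = −894.4607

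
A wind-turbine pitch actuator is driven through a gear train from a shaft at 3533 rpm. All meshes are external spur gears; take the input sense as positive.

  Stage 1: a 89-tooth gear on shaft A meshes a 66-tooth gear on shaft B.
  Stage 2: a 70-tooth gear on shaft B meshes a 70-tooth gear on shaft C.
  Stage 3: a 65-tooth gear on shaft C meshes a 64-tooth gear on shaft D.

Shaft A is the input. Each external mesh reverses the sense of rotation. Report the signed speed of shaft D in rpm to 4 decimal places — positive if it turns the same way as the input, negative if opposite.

Stage 1 [89T→66T]: ω = 3533.0000×89/66 = 4764.1970 rpm, dir flips to −; running = −4764.1970
Stage 2 [70T→70T]: ω = 4764.1970×70/70 = 4764.1970 rpm, dir flips to +; running = +4764.1970
Stage 3 [65T→64T]: ω = 4764.1970×65/64 = 4838.6375 rpm, dir flips to −; running = −4838.6375

-4838.6375 rpm (opposite to input, |ω| = 4838.6375 rpm)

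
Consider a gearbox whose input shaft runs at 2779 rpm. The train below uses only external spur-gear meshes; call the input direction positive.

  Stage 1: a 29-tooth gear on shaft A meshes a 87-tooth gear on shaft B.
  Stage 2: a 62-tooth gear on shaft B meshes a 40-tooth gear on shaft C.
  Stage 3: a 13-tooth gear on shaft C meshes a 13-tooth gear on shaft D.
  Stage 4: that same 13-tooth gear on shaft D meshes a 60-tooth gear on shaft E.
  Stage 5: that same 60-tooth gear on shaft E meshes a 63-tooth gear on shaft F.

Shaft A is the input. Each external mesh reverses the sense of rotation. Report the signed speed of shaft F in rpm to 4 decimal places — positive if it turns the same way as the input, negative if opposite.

Stage 1 [29T→87T]: ω = 2779.0000×29/87 = 926.3333 rpm, dir flips to −; running = −926.3333
Stage 2 [62T→40T]: ω = 926.3333×62/40 = 1435.8167 rpm, dir flips to +; running = +1435.8167
Stage 3 [13T→13T]: ω = 1435.8167×13/13 = 1435.8167 rpm, dir flips to −; running = −1435.8167
Stage 4 [13T→60T]: ω = 1435.8167×13/60 = 311.0936 rpm, dir flips to +; running = +311.0936
Stage 5 [60T→63T]: ω = 311.0936×60/63 = 296.2796 rpm, dir flips to −; running = −296.2796

-296.2796 rpm (opposite to input, |ω| = 296.2796 rpm)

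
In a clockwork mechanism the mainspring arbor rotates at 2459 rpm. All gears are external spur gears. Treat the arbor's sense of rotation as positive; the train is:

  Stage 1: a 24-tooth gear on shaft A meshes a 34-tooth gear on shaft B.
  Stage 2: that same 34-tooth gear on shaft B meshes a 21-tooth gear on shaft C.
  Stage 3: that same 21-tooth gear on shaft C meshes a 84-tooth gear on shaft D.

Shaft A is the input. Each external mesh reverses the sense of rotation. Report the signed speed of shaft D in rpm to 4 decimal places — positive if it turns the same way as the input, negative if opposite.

-702.5714 rpm (opposite to input, |ω| = 702.5714 rpm)

Stage 1 [24T→34T]: ω = 2459.0000×24/34 = 1735.7647 rpm, dir flips to −; running = −1735.7647
Stage 2 [34T→21T]: ω = 1735.7647×34/21 = 2810.2857 rpm, dir flips to +; running = +2810.2857
Stage 3 [21T→84T]: ω = 2810.2857×21/84 = 702.5714 rpm, dir flips to −; running = −702.5714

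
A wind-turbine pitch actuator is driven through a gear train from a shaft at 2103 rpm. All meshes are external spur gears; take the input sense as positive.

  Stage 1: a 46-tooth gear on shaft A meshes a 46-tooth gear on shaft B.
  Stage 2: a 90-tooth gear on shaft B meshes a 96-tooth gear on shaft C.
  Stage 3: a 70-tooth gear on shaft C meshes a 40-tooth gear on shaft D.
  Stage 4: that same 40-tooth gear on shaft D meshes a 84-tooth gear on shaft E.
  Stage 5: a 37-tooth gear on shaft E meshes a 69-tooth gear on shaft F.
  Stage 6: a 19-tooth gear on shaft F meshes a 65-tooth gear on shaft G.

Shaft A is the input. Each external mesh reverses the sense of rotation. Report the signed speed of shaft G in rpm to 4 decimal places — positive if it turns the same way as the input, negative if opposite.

+257.5267 rpm (same as input, |ω| = 257.5267 rpm)

Stage 1 [46T→46T]: ω = 2103.0000×46/46 = 2103.0000 rpm, dir flips to −; running = −2103.0000
Stage 2 [90T→96T]: ω = 2103.0000×90/96 = 1971.5625 rpm, dir flips to +; running = +1971.5625
Stage 3 [70T→40T]: ω = 1971.5625×70/40 = 3450.2344 rpm, dir flips to −; running = −3450.2344
Stage 4 [40T→84T]: ω = 3450.2344×40/84 = 1642.9688 rpm, dir flips to +; running = +1642.9688
Stage 5 [37T→69T]: ω = 1642.9688×37/69 = 881.0122 rpm, dir flips to −; running = −881.0122
Stage 6 [19T→65T]: ω = 881.0122×19/65 = 257.5267 rpm, dir flips to +; running = +257.5267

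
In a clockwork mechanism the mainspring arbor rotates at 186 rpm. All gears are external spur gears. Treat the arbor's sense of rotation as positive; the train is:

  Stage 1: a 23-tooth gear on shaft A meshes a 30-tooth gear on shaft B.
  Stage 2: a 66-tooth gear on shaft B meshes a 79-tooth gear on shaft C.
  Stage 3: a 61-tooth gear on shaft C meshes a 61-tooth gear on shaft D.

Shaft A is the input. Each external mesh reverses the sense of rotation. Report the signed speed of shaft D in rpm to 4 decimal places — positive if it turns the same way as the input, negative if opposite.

Stage 1 [23T→30T]: ω = 186.0000×23/30 = 142.6000 rpm, dir flips to −; running = −142.6000
Stage 2 [66T→79T]: ω = 142.6000×66/79 = 119.1342 rpm, dir flips to +; running = +119.1342
Stage 3 [61T→61T]: ω = 119.1342×61/61 = 119.1342 rpm, dir flips to −; running = −119.1342

-119.1342 rpm (opposite to input, |ω| = 119.1342 rpm)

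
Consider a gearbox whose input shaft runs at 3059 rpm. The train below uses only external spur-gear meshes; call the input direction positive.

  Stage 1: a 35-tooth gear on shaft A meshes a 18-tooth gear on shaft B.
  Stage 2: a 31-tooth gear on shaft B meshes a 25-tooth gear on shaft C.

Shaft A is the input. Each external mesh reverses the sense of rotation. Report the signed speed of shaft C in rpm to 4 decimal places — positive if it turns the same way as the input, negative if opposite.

Stage 1 [35T→18T]: ω = 3059.0000×35/18 = 5948.0556 rpm, dir flips to −; running = −5948.0556
Stage 2 [31T→25T]: ω = 5948.0556×31/25 = 7375.5889 rpm, dir flips to +; running = +7375.5889

+7375.5889 rpm (same as input, |ω| = 7375.5889 rpm)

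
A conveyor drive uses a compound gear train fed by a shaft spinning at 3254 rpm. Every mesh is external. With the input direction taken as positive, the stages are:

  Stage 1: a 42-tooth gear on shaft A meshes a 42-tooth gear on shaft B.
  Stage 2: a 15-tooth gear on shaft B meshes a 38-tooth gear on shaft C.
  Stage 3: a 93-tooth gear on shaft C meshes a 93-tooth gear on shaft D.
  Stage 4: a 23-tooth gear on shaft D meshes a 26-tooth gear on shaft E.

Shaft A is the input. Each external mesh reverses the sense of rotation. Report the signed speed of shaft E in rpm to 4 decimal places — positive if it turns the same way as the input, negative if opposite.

Stage 1 [42T→42T]: ω = 3254.0000×42/42 = 3254.0000 rpm, dir flips to −; running = −3254.0000
Stage 2 [15T→38T]: ω = 3254.0000×15/38 = 1284.4737 rpm, dir flips to +; running = +1284.4737
Stage 3 [93T→93T]: ω = 1284.4737×93/93 = 1284.4737 rpm, dir flips to −; running = −1284.4737
Stage 4 [23T→26T]: ω = 1284.4737×23/26 = 1136.2652 rpm, dir flips to +; running = +1136.2652

+1136.2652 rpm (same as input, |ω| = 1136.2652 rpm)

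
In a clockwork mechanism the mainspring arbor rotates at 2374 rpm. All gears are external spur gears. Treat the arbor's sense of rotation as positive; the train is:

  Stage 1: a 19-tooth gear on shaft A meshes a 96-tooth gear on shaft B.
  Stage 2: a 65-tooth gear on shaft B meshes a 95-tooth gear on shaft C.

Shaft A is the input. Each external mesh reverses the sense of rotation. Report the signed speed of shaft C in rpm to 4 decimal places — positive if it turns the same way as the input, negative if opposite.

+321.4792 rpm (same as input, |ω| = 321.4792 rpm)

Stage 1 [19T→96T]: ω = 2374.0000×19/96 = 469.8542 rpm, dir flips to −; running = −469.8542
Stage 2 [65T→95T]: ω = 469.8542×65/95 = 321.4792 rpm, dir flips to +; running = +321.4792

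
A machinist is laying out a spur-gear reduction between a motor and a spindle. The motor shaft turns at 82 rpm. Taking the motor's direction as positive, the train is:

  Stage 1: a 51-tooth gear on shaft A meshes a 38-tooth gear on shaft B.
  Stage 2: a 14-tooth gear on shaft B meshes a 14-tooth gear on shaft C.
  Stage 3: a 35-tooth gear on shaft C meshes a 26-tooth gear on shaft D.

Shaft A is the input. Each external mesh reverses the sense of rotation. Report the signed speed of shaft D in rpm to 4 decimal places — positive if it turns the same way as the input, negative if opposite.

Stage 1 [51T→38T]: ω = 82.0000×51/38 = 110.0526 rpm, dir flips to −; running = −110.0526
Stage 2 [14T→14T]: ω = 110.0526×14/14 = 110.0526 rpm, dir flips to +; running = +110.0526
Stage 3 [35T→26T]: ω = 110.0526×35/26 = 148.1478 rpm, dir flips to −; running = −148.1478

-148.1478 rpm (opposite to input, |ω| = 148.1478 rpm)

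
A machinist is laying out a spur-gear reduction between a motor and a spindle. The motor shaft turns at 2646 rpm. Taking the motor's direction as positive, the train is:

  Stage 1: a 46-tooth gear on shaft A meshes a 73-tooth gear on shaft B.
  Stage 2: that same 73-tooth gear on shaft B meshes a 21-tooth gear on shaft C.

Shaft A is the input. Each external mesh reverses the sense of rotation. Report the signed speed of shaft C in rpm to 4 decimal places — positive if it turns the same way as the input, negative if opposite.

+5796.0000 rpm (same as input, |ω| = 5796.0000 rpm)

Stage 1 [46T→73T]: ω = 2646.0000×46/73 = 1667.3425 rpm, dir flips to −; running = −1667.3425
Stage 2 [73T→21T]: ω = 1667.3425×73/21 = 5796.0000 rpm, dir flips to +; running = +5796.0000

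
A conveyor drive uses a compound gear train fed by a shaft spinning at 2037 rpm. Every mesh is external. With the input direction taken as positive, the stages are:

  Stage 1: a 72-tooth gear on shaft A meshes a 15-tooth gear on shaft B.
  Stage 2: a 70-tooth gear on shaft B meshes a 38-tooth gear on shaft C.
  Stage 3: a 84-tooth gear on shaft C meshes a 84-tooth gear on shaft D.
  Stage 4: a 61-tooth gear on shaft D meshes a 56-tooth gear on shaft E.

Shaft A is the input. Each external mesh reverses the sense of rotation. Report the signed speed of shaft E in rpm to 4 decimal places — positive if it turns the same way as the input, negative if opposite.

Stage 1 [72T→15T]: ω = 2037.0000×72/15 = 9777.6000 rpm, dir flips to −; running = −9777.6000
Stage 2 [70T→38T]: ω = 9777.6000×70/38 = 18011.3684 rpm, dir flips to +; running = +18011.3684
Stage 3 [84T→84T]: ω = 18011.3684×84/84 = 18011.3684 rpm, dir flips to −; running = −18011.3684
Stage 4 [61T→56T]: ω = 18011.3684×61/56 = 19619.5263 rpm, dir flips to +; running = +19619.5263

+19619.5263 rpm (same as input, |ω| = 19619.5263 rpm)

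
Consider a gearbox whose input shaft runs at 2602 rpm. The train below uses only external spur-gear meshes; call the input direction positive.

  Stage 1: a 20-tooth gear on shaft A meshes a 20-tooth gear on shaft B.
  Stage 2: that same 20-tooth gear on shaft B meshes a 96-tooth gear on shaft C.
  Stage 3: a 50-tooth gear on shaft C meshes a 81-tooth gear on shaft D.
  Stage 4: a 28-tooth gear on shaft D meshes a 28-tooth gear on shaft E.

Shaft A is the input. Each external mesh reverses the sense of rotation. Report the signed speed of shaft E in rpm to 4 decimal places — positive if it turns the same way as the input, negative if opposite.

+334.6193 rpm (same as input, |ω| = 334.6193 rpm)

Stage 1 [20T→20T]: ω = 2602.0000×20/20 = 2602.0000 rpm, dir flips to −; running = −2602.0000
Stage 2 [20T→96T]: ω = 2602.0000×20/96 = 542.0833 rpm, dir flips to +; running = +542.0833
Stage 3 [50T→81T]: ω = 542.0833×50/81 = 334.6193 rpm, dir flips to −; running = −334.6193
Stage 4 [28T→28T]: ω = 334.6193×28/28 = 334.6193 rpm, dir flips to +; running = +334.6193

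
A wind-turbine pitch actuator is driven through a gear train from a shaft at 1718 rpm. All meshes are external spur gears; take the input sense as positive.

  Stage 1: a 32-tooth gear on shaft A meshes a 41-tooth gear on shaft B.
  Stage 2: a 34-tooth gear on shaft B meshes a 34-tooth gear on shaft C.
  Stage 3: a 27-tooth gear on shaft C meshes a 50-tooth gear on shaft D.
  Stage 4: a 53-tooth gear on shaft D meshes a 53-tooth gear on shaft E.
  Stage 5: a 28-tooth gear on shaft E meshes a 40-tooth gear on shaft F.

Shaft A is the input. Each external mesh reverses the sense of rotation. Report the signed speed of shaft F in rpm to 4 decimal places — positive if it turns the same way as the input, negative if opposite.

Stage 1 [32T→41T]: ω = 1718.0000×32/41 = 1340.8780 rpm, dir flips to −; running = −1340.8780
Stage 2 [34T→34T]: ω = 1340.8780×34/34 = 1340.8780 rpm, dir flips to +; running = +1340.8780
Stage 3 [27T→50T]: ω = 1340.8780×27/50 = 724.0741 rpm, dir flips to −; running = −724.0741
Stage 4 [53T→53T]: ω = 724.0741×53/53 = 724.0741 rpm, dir flips to +; running = +724.0741
Stage 5 [28T→40T]: ω = 724.0741×28/40 = 506.8519 rpm, dir flips to −; running = −506.8519

-506.8519 rpm (opposite to input, |ω| = 506.8519 rpm)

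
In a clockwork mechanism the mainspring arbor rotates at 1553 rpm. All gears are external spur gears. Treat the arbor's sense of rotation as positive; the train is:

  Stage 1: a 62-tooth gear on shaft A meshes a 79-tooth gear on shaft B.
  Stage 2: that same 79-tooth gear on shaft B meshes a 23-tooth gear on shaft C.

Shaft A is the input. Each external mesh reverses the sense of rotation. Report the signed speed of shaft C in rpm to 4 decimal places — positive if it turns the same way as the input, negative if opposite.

+4186.3478 rpm (same as input, |ω| = 4186.3478 rpm)

Stage 1 [62T→79T]: ω = 1553.0000×62/79 = 1218.8101 rpm, dir flips to −; running = −1218.8101
Stage 2 [79T→23T]: ω = 1218.8101×79/23 = 4186.3478 rpm, dir flips to +; running = +4186.3478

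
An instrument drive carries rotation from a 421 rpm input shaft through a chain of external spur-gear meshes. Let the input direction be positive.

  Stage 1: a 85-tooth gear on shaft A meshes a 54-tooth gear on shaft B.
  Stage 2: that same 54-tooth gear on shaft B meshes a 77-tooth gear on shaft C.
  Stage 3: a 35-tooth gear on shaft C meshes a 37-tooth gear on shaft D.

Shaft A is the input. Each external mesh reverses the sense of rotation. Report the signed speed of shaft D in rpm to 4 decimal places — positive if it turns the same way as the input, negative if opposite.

Stage 1 [85T→54T]: ω = 421.0000×85/54 = 662.6852 rpm, dir flips to −; running = −662.6852
Stage 2 [54T→77T]: ω = 662.6852×54/77 = 464.7403 rpm, dir flips to +; running = +464.7403
Stage 3 [35T→37T]: ω = 464.7403×35/37 = 439.6192 rpm, dir flips to −; running = −439.6192

-439.6192 rpm (opposite to input, |ω| = 439.6192 rpm)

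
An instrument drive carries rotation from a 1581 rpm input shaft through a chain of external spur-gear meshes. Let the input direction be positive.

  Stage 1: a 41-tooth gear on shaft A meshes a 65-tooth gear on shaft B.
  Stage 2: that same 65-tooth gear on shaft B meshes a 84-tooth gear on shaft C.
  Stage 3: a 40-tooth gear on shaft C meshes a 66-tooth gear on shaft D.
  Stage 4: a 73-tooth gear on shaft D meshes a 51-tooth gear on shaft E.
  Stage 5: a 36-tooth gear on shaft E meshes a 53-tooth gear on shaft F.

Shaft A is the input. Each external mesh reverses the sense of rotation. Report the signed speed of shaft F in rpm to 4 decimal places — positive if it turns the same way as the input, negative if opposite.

-454.7072 rpm (opposite to input, |ω| = 454.7072 rpm)

Stage 1 [41T→65T]: ω = 1581.0000×41/65 = 997.2462 rpm, dir flips to −; running = −997.2462
Stage 2 [65T→84T]: ω = 997.2462×65/84 = 771.6786 rpm, dir flips to +; running = +771.6786
Stage 3 [40T→66T]: ω = 771.6786×40/66 = 467.6840 rpm, dir flips to −; running = −467.6840
Stage 4 [73T→51T]: ω = 467.6840×73/51 = 669.4300 rpm, dir flips to +; running = +669.4300
Stage 5 [36T→53T]: ω = 669.4300×36/53 = 454.7072 rpm, dir flips to −; running = −454.7072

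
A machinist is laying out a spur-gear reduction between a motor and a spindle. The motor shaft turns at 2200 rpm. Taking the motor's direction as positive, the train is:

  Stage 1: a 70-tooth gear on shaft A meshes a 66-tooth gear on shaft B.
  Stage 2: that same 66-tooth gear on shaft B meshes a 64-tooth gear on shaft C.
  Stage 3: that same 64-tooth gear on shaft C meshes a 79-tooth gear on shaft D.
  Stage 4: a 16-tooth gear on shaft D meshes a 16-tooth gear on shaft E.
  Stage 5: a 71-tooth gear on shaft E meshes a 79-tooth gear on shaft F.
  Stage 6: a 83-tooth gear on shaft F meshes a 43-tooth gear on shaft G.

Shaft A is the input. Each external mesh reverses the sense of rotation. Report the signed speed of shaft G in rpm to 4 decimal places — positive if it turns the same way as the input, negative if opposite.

+3381.6957 rpm (same as input, |ω| = 3381.6957 rpm)

Stage 1 [70T→66T]: ω = 2200.0000×70/66 = 2333.3333 rpm, dir flips to −; running = −2333.3333
Stage 2 [66T→64T]: ω = 2333.3333×66/64 = 2406.2500 rpm, dir flips to +; running = +2406.2500
Stage 3 [64T→79T]: ω = 2406.2500×64/79 = 1949.3671 rpm, dir flips to −; running = −1949.3671
Stage 4 [16T→16T]: ω = 1949.3671×16/16 = 1949.3671 rpm, dir flips to +; running = +1949.3671
Stage 5 [71T→79T]: ω = 1949.3671×71/79 = 1751.9628 rpm, dir flips to −; running = −1751.9628
Stage 6 [83T→43T]: ω = 1751.9628×83/43 = 3381.6957 rpm, dir flips to +; running = +3381.6957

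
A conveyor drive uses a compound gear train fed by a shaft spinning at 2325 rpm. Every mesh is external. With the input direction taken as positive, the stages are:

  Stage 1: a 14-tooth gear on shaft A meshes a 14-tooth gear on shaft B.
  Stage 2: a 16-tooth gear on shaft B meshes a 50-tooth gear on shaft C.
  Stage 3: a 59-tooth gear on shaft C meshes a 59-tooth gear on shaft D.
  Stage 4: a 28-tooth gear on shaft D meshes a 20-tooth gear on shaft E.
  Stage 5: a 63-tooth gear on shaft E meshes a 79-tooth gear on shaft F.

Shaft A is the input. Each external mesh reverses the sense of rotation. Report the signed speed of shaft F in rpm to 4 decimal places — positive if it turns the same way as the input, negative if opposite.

-830.6430 rpm (opposite to input, |ω| = 830.6430 rpm)

Stage 1 [14T→14T]: ω = 2325.0000×14/14 = 2325.0000 rpm, dir flips to −; running = −2325.0000
Stage 2 [16T→50T]: ω = 2325.0000×16/50 = 744.0000 rpm, dir flips to +; running = +744.0000
Stage 3 [59T→59T]: ω = 744.0000×59/59 = 744.0000 rpm, dir flips to −; running = −744.0000
Stage 4 [28T→20T]: ω = 744.0000×28/20 = 1041.6000 rpm, dir flips to +; running = +1041.6000
Stage 5 [63T→79T]: ω = 1041.6000×63/79 = 830.6430 rpm, dir flips to −; running = −830.6430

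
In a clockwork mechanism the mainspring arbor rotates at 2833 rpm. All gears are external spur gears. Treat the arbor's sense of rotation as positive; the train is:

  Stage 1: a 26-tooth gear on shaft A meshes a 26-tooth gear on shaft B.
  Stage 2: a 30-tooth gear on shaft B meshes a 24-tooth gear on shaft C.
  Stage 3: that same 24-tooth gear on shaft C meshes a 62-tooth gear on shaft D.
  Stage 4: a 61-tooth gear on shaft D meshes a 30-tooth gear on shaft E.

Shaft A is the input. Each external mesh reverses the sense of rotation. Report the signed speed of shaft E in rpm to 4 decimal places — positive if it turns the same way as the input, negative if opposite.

Stage 1 [26T→26T]: ω = 2833.0000×26/26 = 2833.0000 rpm, dir flips to −; running = −2833.0000
Stage 2 [30T→24T]: ω = 2833.0000×30/24 = 3541.2500 rpm, dir flips to +; running = +3541.2500
Stage 3 [24T→62T]: ω = 3541.2500×24/62 = 1370.8065 rpm, dir flips to −; running = −1370.8065
Stage 4 [61T→30T]: ω = 1370.8065×61/30 = 2787.3065 rpm, dir flips to +; running = +2787.3065

+2787.3065 rpm (same as input, |ω| = 2787.3065 rpm)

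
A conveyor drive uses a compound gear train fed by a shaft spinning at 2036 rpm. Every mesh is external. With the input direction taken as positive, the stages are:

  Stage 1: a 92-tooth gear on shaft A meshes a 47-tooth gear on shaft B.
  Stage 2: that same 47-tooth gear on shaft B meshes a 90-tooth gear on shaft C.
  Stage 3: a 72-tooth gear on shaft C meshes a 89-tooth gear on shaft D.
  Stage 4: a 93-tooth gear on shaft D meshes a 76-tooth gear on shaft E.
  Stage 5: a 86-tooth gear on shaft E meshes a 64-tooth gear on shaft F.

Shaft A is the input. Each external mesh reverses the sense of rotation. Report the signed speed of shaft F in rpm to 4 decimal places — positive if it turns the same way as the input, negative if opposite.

-2768.5567 rpm (opposite to input, |ω| = 2768.5567 rpm)

Stage 1 [92T→47T]: ω = 2036.0000×92/47 = 3985.3617 rpm, dir flips to −; running = −3985.3617
Stage 2 [47T→90T]: ω = 3985.3617×47/90 = 2081.2444 rpm, dir flips to +; running = +2081.2444
Stage 3 [72T→89T]: ω = 2081.2444×72/89 = 1683.7034 rpm, dir flips to −; running = −1683.7034
Stage 4 [93T→76T]: ω = 1683.7034×93/76 = 2060.3212 rpm, dir flips to +; running = +2060.3212
Stage 5 [86T→64T]: ω = 2060.3212×86/64 = 2768.5567 rpm, dir flips to −; running = −2768.5567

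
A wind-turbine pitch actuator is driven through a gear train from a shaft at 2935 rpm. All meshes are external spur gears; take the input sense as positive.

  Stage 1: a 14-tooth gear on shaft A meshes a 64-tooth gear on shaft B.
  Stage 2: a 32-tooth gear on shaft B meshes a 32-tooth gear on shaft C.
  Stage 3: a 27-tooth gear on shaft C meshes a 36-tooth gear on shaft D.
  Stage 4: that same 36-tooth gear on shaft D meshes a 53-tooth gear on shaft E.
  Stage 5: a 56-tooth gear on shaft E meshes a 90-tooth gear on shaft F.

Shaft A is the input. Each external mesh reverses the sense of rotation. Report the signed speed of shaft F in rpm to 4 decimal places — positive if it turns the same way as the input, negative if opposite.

-203.5118 rpm (opposite to input, |ω| = 203.5118 rpm)

Stage 1 [14T→64T]: ω = 2935.0000×14/64 = 642.0312 rpm, dir flips to −; running = −642.0312
Stage 2 [32T→32T]: ω = 642.0312×32/32 = 642.0312 rpm, dir flips to +; running = +642.0312
Stage 3 [27T→36T]: ω = 642.0312×27/36 = 481.5234 rpm, dir flips to −; running = −481.5234
Stage 4 [36T→53T]: ω = 481.5234×36/53 = 327.0725 rpm, dir flips to +; running = +327.0725
Stage 5 [56T→90T]: ω = 327.0725×56/90 = 203.5118 rpm, dir flips to −; running = −203.5118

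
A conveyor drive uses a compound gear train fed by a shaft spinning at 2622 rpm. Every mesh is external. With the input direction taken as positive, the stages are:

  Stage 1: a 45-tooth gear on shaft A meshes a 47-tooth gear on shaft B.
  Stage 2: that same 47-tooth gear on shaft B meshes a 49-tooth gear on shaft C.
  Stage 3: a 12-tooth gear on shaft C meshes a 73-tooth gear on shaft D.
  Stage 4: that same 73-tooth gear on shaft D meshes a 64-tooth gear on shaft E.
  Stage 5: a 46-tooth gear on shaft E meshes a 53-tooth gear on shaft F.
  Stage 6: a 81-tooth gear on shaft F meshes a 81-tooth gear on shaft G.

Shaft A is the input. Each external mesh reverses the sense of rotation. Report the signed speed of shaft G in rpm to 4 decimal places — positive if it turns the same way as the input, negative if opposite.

Stage 1 [45T→47T]: ω = 2622.0000×45/47 = 2510.4255 rpm, dir flips to −; running = −2510.4255
Stage 2 [47T→49T]: ω = 2510.4255×47/49 = 2407.9592 rpm, dir flips to +; running = +2407.9592
Stage 3 [12T→73T]: ω = 2407.9592×12/73 = 395.8289 rpm, dir flips to −; running = −395.8289
Stage 4 [73T→64T]: ω = 395.8289×73/64 = 451.4923 rpm, dir flips to +; running = +451.4923
Stage 5 [46T→53T]: ω = 451.4923×46/53 = 391.8613 rpm, dir flips to −; running = −391.8613
Stage 6 [81T→81T]: ω = 391.8613×81/81 = 391.8613 rpm, dir flips to +; running = +391.8613

+391.8613 rpm (same as input, |ω| = 391.8613 rpm)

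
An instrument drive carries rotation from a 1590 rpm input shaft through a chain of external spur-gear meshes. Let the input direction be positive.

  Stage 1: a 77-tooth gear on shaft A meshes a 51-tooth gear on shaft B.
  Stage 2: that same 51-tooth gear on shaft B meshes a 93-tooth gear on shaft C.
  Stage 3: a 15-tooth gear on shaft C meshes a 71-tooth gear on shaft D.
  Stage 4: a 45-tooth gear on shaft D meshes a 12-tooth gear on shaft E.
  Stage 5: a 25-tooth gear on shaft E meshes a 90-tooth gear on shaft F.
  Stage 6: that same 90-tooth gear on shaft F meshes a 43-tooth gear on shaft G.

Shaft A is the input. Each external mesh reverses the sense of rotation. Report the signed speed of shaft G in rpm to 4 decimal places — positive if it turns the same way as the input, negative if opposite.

+606.3741 rpm (same as input, |ω| = 606.3741 rpm)

Stage 1 [77T→51T]: ω = 1590.0000×77/51 = 2400.5882 rpm, dir flips to −; running = −2400.5882
Stage 2 [51T→93T]: ω = 2400.5882×51/93 = 1316.4516 rpm, dir flips to +; running = +1316.4516
Stage 3 [15T→71T]: ω = 1316.4516×15/71 = 278.1236 rpm, dir flips to −; running = −278.1236
Stage 4 [45T→12T]: ω = 278.1236×45/12 = 1042.9634 rpm, dir flips to +; running = +1042.9634
Stage 5 [25T→90T]: ω = 1042.9634×25/90 = 289.7121 rpm, dir flips to −; running = −289.7121
Stage 6 [90T→43T]: ω = 289.7121×90/43 = 606.3741 rpm, dir flips to +; running = +606.3741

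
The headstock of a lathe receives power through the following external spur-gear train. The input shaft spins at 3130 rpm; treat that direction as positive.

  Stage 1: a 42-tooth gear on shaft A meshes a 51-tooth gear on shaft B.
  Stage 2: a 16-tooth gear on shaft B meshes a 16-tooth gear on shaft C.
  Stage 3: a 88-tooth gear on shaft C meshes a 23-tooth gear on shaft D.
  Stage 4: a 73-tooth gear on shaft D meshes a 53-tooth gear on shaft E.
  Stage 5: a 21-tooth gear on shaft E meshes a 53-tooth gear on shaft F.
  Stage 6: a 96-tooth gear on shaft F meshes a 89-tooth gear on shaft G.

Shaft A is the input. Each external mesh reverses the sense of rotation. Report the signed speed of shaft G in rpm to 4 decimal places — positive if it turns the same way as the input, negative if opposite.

+5805.6377 rpm (same as input, |ω| = 5805.6377 rpm)

Stage 1 [42T→51T]: ω = 3130.0000×42/51 = 2577.6471 rpm, dir flips to −; running = −2577.6471
Stage 2 [16T→16T]: ω = 2577.6471×16/16 = 2577.6471 rpm, dir flips to +; running = +2577.6471
Stage 3 [88T→23T]: ω = 2577.6471×88/23 = 9862.3018 rpm, dir flips to −; running = −9862.3018
Stage 4 [73T→53T]: ω = 9862.3018×73/53 = 13583.9251 rpm, dir flips to +; running = +13583.9251
Stage 5 [21T→53T]: ω = 13583.9251×21/53 = 5382.3099 rpm, dir flips to −; running = −5382.3099
Stage 6 [96T→89T]: ω = 5382.3099×96/89 = 5805.6377 rpm, dir flips to +; running = +5805.6377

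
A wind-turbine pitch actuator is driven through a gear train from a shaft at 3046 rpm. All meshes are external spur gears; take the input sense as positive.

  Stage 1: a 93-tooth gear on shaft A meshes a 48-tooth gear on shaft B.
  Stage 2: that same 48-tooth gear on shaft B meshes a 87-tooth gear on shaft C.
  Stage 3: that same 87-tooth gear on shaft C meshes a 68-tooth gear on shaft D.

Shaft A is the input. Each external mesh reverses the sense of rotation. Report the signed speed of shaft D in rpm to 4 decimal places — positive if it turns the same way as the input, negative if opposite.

-4165.8529 rpm (opposite to input, |ω| = 4165.8529 rpm)

Stage 1 [93T→48T]: ω = 3046.0000×93/48 = 5901.6250 rpm, dir flips to −; running = −5901.6250
Stage 2 [48T→87T]: ω = 5901.6250×48/87 = 3256.0690 rpm, dir flips to +; running = +3256.0690
Stage 3 [87T→68T]: ω = 3256.0690×87/68 = 4165.8529 rpm, dir flips to −; running = −4165.8529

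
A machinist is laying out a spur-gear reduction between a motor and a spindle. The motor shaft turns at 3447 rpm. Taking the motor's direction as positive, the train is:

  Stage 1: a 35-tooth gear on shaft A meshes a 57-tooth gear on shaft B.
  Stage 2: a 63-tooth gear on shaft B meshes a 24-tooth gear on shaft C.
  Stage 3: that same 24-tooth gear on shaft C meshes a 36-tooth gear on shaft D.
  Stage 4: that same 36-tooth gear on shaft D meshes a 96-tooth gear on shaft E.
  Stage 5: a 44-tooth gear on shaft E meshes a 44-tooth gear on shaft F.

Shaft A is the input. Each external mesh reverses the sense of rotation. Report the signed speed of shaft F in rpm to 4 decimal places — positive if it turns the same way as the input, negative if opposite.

Stage 1 [35T→57T]: ω = 3447.0000×35/57 = 2116.5789 rpm, dir flips to −; running = −2116.5789
Stage 2 [63T→24T]: ω = 2116.5789×63/24 = 5556.0197 rpm, dir flips to +; running = +5556.0197
Stage 3 [24T→36T]: ω = 5556.0197×24/36 = 3704.0132 rpm, dir flips to −; running = −3704.0132
Stage 4 [36T→96T]: ω = 3704.0132×36/96 = 1389.0049 rpm, dir flips to +; running = +1389.0049
Stage 5 [44T→44T]: ω = 1389.0049×44/44 = 1389.0049 rpm, dir flips to −; running = −1389.0049

-1389.0049 rpm (opposite to input, |ω| = 1389.0049 rpm)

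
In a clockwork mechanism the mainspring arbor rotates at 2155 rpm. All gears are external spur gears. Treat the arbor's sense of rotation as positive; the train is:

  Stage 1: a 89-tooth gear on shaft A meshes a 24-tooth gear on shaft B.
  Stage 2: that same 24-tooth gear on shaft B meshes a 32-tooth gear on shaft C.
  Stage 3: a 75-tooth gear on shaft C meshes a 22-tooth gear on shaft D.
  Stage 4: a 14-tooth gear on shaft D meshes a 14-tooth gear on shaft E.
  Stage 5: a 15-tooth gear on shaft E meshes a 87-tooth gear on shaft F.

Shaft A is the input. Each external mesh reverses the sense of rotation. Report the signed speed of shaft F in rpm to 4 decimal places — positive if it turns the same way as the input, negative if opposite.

-3522.8803 rpm (opposite to input, |ω| = 3522.8803 rpm)

Stage 1 [89T→24T]: ω = 2155.0000×89/24 = 7991.4583 rpm, dir flips to −; running = −7991.4583
Stage 2 [24T→32T]: ω = 7991.4583×24/32 = 5993.5938 rpm, dir flips to +; running = +5993.5938
Stage 3 [75T→22T]: ω = 5993.5938×75/22 = 20432.7060 rpm, dir flips to −; running = −20432.7060
Stage 4 [14T→14T]: ω = 20432.7060×14/14 = 20432.7060 rpm, dir flips to +; running = +20432.7060
Stage 5 [15T→87T]: ω = 20432.7060×15/87 = 3522.8803 rpm, dir flips to −; running = −3522.8803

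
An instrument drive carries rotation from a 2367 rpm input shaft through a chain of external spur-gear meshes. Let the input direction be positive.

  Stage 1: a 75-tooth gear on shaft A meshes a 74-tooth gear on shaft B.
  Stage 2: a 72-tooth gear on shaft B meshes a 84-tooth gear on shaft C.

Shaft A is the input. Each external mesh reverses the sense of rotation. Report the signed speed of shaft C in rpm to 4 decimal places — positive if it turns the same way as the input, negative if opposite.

Stage 1 [75T→74T]: ω = 2367.0000×75/74 = 2398.9865 rpm, dir flips to −; running = −2398.9865
Stage 2 [72T→84T]: ω = 2398.9865×72/84 = 2056.2741 rpm, dir flips to +; running = +2056.2741

+2056.2741 rpm (same as input, |ω| = 2056.2741 rpm)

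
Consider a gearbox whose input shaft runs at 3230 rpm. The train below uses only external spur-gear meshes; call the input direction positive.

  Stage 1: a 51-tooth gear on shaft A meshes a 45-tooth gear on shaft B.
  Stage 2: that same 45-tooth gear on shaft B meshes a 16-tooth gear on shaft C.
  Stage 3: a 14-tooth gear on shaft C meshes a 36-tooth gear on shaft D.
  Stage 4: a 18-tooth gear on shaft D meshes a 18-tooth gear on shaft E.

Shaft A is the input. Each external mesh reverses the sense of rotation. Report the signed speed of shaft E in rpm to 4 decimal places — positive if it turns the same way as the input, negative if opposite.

Stage 1 [51T→45T]: ω = 3230.0000×51/45 = 3660.6667 rpm, dir flips to −; running = −3660.6667
Stage 2 [45T→16T]: ω = 3660.6667×45/16 = 10295.6250 rpm, dir flips to +; running = +10295.6250
Stage 3 [14T→36T]: ω = 10295.6250×14/36 = 4003.8542 rpm, dir flips to −; running = −4003.8542
Stage 4 [18T→18T]: ω = 4003.8542×18/18 = 4003.8542 rpm, dir flips to +; running = +4003.8542

+4003.8542 rpm (same as input, |ω| = 4003.8542 rpm)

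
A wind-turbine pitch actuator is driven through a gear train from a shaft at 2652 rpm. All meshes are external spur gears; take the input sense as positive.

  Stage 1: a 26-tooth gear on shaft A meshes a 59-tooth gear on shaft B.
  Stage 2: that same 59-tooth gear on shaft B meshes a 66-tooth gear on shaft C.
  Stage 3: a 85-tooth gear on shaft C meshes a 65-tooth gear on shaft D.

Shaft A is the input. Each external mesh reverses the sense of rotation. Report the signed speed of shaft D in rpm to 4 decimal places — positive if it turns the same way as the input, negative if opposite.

-1366.1818 rpm (opposite to input, |ω| = 1366.1818 rpm)

Stage 1 [26T→59T]: ω = 2652.0000×26/59 = 1168.6780 rpm, dir flips to −; running = −1168.6780
Stage 2 [59T→66T]: ω = 1168.6780×59/66 = 1044.7273 rpm, dir flips to +; running = +1044.7273
Stage 3 [85T→65T]: ω = 1044.7273×85/65 = 1366.1818 rpm, dir flips to −; running = −1366.1818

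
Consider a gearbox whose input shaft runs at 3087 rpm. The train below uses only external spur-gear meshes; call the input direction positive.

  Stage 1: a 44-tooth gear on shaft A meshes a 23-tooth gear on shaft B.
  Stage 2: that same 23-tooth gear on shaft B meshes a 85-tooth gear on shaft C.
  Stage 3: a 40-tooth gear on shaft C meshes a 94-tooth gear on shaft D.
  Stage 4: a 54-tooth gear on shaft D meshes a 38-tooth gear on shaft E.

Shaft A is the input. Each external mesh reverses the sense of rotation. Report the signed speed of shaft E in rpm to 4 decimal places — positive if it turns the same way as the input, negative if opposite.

+966.3016 rpm (same as input, |ω| = 966.3016 rpm)

Stage 1 [44T→23T]: ω = 3087.0000×44/23 = 5905.5652 rpm, dir flips to −; running = −5905.5652
Stage 2 [23T→85T]: ω = 5905.5652×23/85 = 1597.9765 rpm, dir flips to +; running = +1597.9765
Stage 3 [40T→94T]: ω = 1597.9765×40/94 = 679.9900 rpm, dir flips to −; running = −679.9900
Stage 4 [54T→38T]: ω = 679.9900×54/38 = 966.3016 rpm, dir flips to +; running = +966.3016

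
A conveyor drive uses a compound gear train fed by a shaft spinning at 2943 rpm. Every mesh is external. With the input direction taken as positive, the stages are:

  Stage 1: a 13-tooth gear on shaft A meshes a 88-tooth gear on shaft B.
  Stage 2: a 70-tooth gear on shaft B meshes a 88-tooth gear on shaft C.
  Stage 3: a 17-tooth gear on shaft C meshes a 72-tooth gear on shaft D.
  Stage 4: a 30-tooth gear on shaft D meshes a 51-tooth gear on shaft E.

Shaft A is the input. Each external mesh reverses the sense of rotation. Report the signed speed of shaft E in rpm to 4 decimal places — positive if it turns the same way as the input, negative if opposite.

Stage 1 [13T→88T]: ω = 2943.0000×13/88 = 434.7614 rpm, dir flips to −; running = −434.7614
Stage 2 [70T→88T]: ω = 434.7614×70/88 = 345.8329 rpm, dir flips to +; running = +345.8329
Stage 3 [17T→72T]: ω = 345.8329×17/72 = 81.6550 rpm, dir flips to −; running = −81.6550
Stage 4 [30T→51T]: ω = 81.6550×30/51 = 48.0323 rpm, dir flips to +; running = +48.0323

+48.0323 rpm (same as input, |ω| = 48.0323 rpm)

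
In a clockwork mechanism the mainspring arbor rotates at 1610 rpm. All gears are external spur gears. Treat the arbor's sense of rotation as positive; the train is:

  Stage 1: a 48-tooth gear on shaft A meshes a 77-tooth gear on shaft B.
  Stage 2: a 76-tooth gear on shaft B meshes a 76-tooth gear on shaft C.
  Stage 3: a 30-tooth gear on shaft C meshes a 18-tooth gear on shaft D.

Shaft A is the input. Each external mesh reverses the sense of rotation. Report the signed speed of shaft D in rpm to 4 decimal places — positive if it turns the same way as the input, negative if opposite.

-1672.7273 rpm (opposite to input, |ω| = 1672.7273 rpm)

Stage 1 [48T→77T]: ω = 1610.0000×48/77 = 1003.6364 rpm, dir flips to −; running = −1003.6364
Stage 2 [76T→76T]: ω = 1003.6364×76/76 = 1003.6364 rpm, dir flips to +; running = +1003.6364
Stage 3 [30T→18T]: ω = 1003.6364×30/18 = 1672.7273 rpm, dir flips to −; running = −1672.7273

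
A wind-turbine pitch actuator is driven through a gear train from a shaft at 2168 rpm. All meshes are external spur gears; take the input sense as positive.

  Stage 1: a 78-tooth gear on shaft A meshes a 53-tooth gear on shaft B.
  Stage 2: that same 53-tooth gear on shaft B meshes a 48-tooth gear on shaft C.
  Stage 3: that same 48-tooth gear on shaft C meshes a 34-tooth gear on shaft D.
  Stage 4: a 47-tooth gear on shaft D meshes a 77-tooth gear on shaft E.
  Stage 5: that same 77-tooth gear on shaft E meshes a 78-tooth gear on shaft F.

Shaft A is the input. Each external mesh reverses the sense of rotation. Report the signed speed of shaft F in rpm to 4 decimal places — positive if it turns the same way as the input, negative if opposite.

-2996.9412 rpm (opposite to input, |ω| = 2996.9412 rpm)

Stage 1 [78T→53T]: ω = 2168.0000×78/53 = 3190.6415 rpm, dir flips to −; running = −3190.6415
Stage 2 [53T→48T]: ω = 3190.6415×53/48 = 3523.0000 rpm, dir flips to +; running = +3523.0000
Stage 3 [48T→34T]: ω = 3523.0000×48/34 = 4973.6471 rpm, dir flips to −; running = −4973.6471
Stage 4 [47T→77T]: ω = 4973.6471×47/77 = 3035.8625 rpm, dir flips to +; running = +3035.8625
Stage 5 [77T→78T]: ω = 3035.8625×77/78 = 2996.9412 rpm, dir flips to −; running = −2996.9412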